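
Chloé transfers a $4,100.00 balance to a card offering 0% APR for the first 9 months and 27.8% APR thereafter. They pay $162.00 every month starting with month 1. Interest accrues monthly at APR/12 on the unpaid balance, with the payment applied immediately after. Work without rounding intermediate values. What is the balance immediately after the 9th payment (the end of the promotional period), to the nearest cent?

$2,642.00

Promo months 1–9 at r₀ = 0%/12 = 0; months 10+ at r₁ = 27.8%/12 = 0.0231667.
After month 9 (no interest yet): B = $4,100.00 − 9·$162.00 = $2,642.00.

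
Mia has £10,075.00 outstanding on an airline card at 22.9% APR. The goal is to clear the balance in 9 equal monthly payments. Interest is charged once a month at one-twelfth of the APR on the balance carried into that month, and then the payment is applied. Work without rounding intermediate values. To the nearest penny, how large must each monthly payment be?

£1,228.95

Monthly rate r = 22.9%/12 = 1.90833% = 0.0190833.
Level-payment amortization: P = B₀·r / (1 − (1+r)^(−n)) = 10075.00·0.0190833 / (1 − 1.01908^(−9)).
Denominator 1 − (1+r)^(−9) = 0.156446349.
P = 192.265 / 0.156446349 ≈ 1228.95.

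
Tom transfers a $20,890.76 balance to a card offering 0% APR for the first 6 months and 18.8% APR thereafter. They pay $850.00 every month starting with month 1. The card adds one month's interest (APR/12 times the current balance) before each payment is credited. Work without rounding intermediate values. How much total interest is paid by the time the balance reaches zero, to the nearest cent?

$3,017.64

Promo months 1–6 at r₀ = 0%/12 = 0; months 7+ at r₁ = 18.8%/12 = 0.0156667.
After month 6 (no interest yet): B = $20,890.76 − 6·$850.00 = $15,790.76.
Then at r₁ with $850.00/mo: n₂ = −ln(1 − r₁·B/P)/ln(1+r₁) ≈ 22.13 → 23 more payments.
Total paid = 28·$850.00 + $108.40 = $23,908.40; interest = $23,908.40 − $20,890.76 = $3,017.64.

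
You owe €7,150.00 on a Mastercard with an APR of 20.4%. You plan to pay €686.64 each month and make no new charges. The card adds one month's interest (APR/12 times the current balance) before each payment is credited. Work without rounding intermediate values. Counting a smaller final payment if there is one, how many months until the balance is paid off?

12 months

Monthly rate r = 20.4%/12 = 1.7% = 0.017.
Recurrence: B ← B·(1+r) − €686.64.
Month 1: interest €121.55; balance after payment €6,584.91.
Month 2: interest €111.94; balance after payment €6,010.21.
Closed form: n = −ln(1 − rB₀/P)/ln(1+r) = −ln(0.82298)/ln(1.017) ≈ 11.557, so the balance reaches zero during payment 12.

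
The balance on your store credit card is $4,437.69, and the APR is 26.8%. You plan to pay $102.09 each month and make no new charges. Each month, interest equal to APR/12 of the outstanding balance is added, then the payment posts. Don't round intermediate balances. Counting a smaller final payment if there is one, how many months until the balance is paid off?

Monthly rate r = 26.8%/12 = 2.23333% = 0.0223333.
Recurrence: B ← B·(1+r) − $102.09.
Month 1: interest $99.11; balance after payment $4,434.71.
Month 2: interest $99.04; balance after payment $4,431.66.
Closed form: n = −ln(1 − rB₀/P)/ln(1+r) = −ln(0.029206)/ln(1.02233) ≈ 159.972, so the balance reaches zero during payment 160.

160 months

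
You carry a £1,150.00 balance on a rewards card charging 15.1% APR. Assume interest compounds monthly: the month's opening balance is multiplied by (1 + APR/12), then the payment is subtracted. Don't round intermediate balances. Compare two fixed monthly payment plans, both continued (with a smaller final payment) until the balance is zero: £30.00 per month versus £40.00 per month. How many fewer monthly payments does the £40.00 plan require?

Monthly rate r = 15.1%/12 = 1.25833% = 0.0125833.
At £30.00/mo: n = ⌈−ln(1 − rB₀/P)/ln(1+r)⌉ = 53 payments (last £19.78); total interest = total paid − £1,150.00 = £429.78.
At £40.00/mo: 36 payments (last £36.45); total interest £286.45.
Payments saved = 53 − 36 = 17.

17 fewer payments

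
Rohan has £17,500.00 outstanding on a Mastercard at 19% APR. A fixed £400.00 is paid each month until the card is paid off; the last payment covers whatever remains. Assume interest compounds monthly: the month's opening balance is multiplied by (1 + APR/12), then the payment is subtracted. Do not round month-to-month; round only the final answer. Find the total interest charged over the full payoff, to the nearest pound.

Monthly rate r = 19%/12 = 1.58333% = 0.0158333.
Payoff takes n = ⌈−ln(1 − rB₀/P)/ln(1+r)⌉ = ⌈75.112⌉ = 76 payments; the last is £45.15.
Total paid = 75·£400.00 + £45.15 = £30,045.15.
Total interest = total paid − principal = £30,045.15 − £17,500.00 = £12,545.15.

£12,545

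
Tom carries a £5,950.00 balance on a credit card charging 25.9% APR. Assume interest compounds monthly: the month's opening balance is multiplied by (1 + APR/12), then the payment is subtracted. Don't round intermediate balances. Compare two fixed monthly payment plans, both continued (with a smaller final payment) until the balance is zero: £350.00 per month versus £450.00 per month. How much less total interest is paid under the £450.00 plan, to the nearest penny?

£412.17

Monthly rate r = 25.9%/12 = 2.15833% = 0.0215833.
At £350.00/mo: n = ⌈−ln(1 − rB₀/P)/ln(1+r)⌉ = 22 payments (last £143.92); total interest = total paid − £5,950.00 = £1,543.92.
At £450.00/mo: 16 payments (last £331.75); total interest £1,131.75.
Interest saved = £1,543.92 − £1,131.75 = £412.17.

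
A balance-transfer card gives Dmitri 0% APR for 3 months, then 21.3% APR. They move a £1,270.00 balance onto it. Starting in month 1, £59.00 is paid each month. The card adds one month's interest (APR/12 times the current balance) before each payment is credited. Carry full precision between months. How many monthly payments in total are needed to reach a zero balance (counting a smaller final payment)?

26 months

Promo months 1–3 at r₀ = 0%/12 = 0; months 4+ at r₁ = 21.3%/12 = 0.01775.
After month 3 (no interest yet): B = £1,270.00 − 3·£59.00 = £1,093.00.
Then at r₁ with £59.00/mo: n₂ = −ln(1 − r₁·B/P)/ln(1+r₁) ≈ 22.66 → 23 more payments.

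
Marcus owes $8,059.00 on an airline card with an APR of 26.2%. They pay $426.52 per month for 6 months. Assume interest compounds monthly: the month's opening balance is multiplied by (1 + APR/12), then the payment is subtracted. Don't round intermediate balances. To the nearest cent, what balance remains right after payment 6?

$6,471.12

Monthly rate r = 26.2%/12 = 2.18333% = 0.0218333.
Each month: B ← B·(1+r) − $426.52.
Month 1: interest $175.95; balance after payment $7,808.43.
Month 2: interest $170.48; balance after payment $7,552.40.
Month 3: interest $164.89; balance after payment $7,290.77.
Month 4: interest $159.18; balance after payment $7,023.43.
Month 5: interest $153.34; balance after payment $6,750.26.
Month 6: interest $147.38; balance after payment $6,471.12.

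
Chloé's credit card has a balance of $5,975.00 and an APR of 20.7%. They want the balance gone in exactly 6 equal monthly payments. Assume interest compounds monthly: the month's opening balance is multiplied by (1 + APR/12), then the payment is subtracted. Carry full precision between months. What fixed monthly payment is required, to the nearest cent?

Monthly rate r = 20.7%/12 = 1.725% = 0.01725.
Level-payment amortization: P = B₀·r / (1 − (1+r)^(−n)) = 5975.00·0.01725 / (1 − 1.01725^(−6)).
Denominator 1 − (1+r)^(−6) = 0.0975278495.
P = 103.069 / 0.0975278495 ≈ 1056.81.

$1,056.81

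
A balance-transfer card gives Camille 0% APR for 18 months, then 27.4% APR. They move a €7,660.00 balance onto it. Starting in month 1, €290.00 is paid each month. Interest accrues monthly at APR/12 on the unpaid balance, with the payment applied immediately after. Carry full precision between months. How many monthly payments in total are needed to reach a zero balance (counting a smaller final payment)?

Promo months 1–18 at r₀ = 0%/12 = 0; months 19+ at r₁ = 27.4%/12 = 0.0228333.
After month 18 (no interest yet): B = €7,660.00 − 18·€290.00 = €2,440.00.
Then at r₁ with €290.00/mo: n₂ = −ln(1 − r₁·B/P)/ln(1+r₁) ≈ 9.45 → 10 more payments.

28 payments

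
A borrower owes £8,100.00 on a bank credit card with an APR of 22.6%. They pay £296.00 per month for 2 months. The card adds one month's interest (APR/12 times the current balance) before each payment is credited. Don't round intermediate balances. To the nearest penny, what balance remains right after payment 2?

Monthly rate r = 22.6%/12 = 1.88333% = 0.0188333.
Each month: B ← B·(1+r) − £296.00.
Month 1: interest £152.55; balance after payment £7,956.55.
Month 2: interest £149.85; balance after payment £7,810.40.

£7,810.40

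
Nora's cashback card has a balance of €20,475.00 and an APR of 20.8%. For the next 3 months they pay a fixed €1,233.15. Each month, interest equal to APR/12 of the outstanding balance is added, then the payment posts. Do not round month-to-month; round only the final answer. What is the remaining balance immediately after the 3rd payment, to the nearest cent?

€17,794.32

Monthly rate r = 20.8%/12 = 1.73333% = 0.0173333.
Each month: B ← B·(1+r) − €1,233.15.
Month 1: interest €354.90; balance after payment €19,596.75.
Month 2: interest €339.68; balance after payment €18,703.28.
Month 3: interest €324.19; balance after payment €17,794.32.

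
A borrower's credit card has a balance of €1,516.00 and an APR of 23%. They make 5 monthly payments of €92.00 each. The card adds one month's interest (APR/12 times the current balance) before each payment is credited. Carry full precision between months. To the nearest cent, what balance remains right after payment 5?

Monthly rate r = 23%/12 = 1.91667% = 0.0191667.
Each month: B ← B·(1+r) − €92.00.
Month 1: interest €29.06; balance after payment €1,453.06.
Month 2: interest €27.85; balance after payment €1,388.91.
Month 3: interest €26.62; balance after payment €1,323.53.
Month 4: interest €25.37; balance after payment €1,256.90.
Month 5: interest €24.09; balance after payment €1,188.99.

€1,188.99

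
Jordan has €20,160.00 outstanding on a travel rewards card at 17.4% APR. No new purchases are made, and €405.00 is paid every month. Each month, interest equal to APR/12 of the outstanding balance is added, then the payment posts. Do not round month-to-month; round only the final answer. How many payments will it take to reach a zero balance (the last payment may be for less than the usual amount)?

89 payments

Monthly rate r = 17.4%/12 = 1.45% = 0.0145.
Recurrence: B ← B·(1+r) − €405.00.
Month 1: interest €292.32; balance after payment €20,047.32.
Month 2: interest €290.69; balance after payment €19,933.01.
Closed form: n = −ln(1 − rB₀/P)/ln(1+r) = −ln(0.27822)/ln(1.0145) ≈ 88.868, so the balance reaches zero during payment 89.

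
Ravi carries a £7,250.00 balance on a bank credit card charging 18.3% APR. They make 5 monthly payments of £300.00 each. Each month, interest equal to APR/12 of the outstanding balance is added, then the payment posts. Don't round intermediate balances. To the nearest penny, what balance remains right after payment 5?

Monthly rate r = 18.3%/12 = 1.525% = 0.01525.
Each month: B ← B·(1+r) − £300.00.
Month 1: interest £110.56; balance after payment £7,060.56.
Month 2: interest £107.67; balance after payment £6,868.24.
Month 3: interest £104.74; balance after payment £6,672.98.
Month 4: interest £101.76; balance after payment £6,474.74.
Month 5: interest £98.74; balance after payment £6,273.48.

£6,273.48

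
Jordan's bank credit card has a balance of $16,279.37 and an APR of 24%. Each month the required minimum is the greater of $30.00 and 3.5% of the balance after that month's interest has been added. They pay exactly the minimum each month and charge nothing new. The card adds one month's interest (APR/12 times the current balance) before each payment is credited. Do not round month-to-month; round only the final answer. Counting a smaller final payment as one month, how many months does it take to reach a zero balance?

229 months

Monthly rate r = 24%/12 = 2% = 0.02.
While 3.5% of the post-interest balance exceeds $30.00, each month B ← (B·(1+r))·(1 − 0.035), i.e. B shrinks by the factor (1+r)·0.965 = 0.9843.
This holds for months 1–188. Entering month 189 the balance is $831.01; 3.5% of the post-interest balance is now below $30.00, so the flat $30.00 minimum applies from here.
From month 189 a fixed $30.00 at rate r clears $831.01 in 41 more payments. Total: 188 + 41 = 229 months.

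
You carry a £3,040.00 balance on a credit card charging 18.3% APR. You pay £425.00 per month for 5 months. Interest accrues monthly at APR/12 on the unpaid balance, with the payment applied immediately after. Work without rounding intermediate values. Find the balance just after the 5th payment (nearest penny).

Monthly rate r = 18.3%/12 = 1.525% = 0.01525.
Each month: B ← B·(1+r) − £425.00.
Month 1: interest £46.36; balance after payment £2,661.36.
Month 2: interest £40.59; balance after payment £2,276.95.
Month 3: interest £34.72; balance after payment £1,886.67.
Month 4: interest £28.77; balance after payment £1,490.44.
Month 5: interest £22.73; balance after payment £1,088.17.

£1,088.17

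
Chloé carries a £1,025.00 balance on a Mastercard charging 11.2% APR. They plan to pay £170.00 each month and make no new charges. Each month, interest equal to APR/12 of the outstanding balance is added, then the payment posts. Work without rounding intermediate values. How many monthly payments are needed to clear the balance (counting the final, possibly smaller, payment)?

7 months

Monthly rate r = 11.2%/12 = 0.933333% = 0.00933333.
Recurrence: B ← B·(1+r) − £170.00.
Month 1: interest £9.57; balance after payment £864.57.
Month 2: interest £8.07; balance after payment £702.64.
Closed form: n = −ln(1 − rB₀/P)/ln(1+r) = −ln(0.94373)/ln(1.00933) ≈ 6.235, so the balance reaches zero during payment 7.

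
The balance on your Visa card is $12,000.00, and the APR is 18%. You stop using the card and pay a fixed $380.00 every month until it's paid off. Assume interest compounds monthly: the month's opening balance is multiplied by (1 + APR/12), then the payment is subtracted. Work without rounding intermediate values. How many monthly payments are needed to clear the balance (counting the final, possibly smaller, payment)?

Monthly rate r = 18%/12 = 1.5% = 0.015.
Recurrence: B ← B·(1+r) − $380.00.
Month 1: interest $180.00; balance after payment $11,800.00.
Month 2: interest $177.00; balance after payment $11,597.00.
Closed form: n = −ln(1 − rB₀/P)/ln(1+r) = −ln(0.52632)/ln(1.015) ≈ 43.110, so the balance reaches zero during payment 44.

44 payments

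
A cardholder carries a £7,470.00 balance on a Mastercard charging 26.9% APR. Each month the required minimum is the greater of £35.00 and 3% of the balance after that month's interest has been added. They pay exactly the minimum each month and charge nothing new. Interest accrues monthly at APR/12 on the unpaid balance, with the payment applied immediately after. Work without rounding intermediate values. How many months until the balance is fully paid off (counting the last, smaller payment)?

286 months

Monthly rate r = 26.9%/12 = 2.24167% = 0.0224167.
While 3% of the post-interest balance exceeds £35.00, each month B ← (B·(1+r))·(1 − 0.03), i.e. B shrinks by the factor (1+r)·0.97 = 0.99174.
This holds for months 1–227. Entering month 228 the balance is £1,137.74; 3% of the post-interest balance is now below £35.00, so the flat £35.00 minimum applies from here.
From month 228 a fixed £35.00 at rate r clears £1,137.74 in 59 more payments. Total: 227 + 59 = 286 months.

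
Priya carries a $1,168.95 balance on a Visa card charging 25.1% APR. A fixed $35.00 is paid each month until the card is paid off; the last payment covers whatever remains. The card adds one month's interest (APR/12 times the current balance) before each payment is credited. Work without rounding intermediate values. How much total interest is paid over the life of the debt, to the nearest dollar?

$859

Monthly rate r = 25.1%/12 = 2.09167% = 0.0209167.
Payoff takes n = ⌈−ln(1 − rB₀/P)/ln(1+r)⌉ = ⌈57.933⌉ = 58 payments; the last is $32.69.
Total paid = 57·$35.00 + $32.69 = $2,027.69.
Total interest = total paid − principal = $2,027.69 − $1,168.95 = $858.74.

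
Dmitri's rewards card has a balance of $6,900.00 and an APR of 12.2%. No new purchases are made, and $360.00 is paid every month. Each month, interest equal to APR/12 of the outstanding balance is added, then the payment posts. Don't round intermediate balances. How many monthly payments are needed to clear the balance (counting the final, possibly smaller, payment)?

Monthly rate r = 12.2%/12 = 1.01667% = 0.0101667.
Recurrence: B ← B·(1+r) − $360.00.
Month 1: interest $70.15; balance after payment $6,610.15.
Month 2: interest $67.20; balance after payment $6,317.35.
Closed form: n = −ln(1 − rB₀/P)/ln(1+r) = −ln(0.80514)/ln(1.01017) ≈ 21.427, so the balance reaches zero during payment 22.

22 months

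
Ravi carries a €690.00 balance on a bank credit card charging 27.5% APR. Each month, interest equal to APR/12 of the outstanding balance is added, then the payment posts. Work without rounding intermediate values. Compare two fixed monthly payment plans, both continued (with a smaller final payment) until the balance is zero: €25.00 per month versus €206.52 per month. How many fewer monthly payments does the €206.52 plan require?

Monthly rate r = 27.5%/12 = 2.29167% = 0.0229167.
At €25.00/mo: n = ⌈−ln(1 − rB₀/P)/ln(1+r)⌉ = 45 payments (last €4.54); total interest = total paid − €690.00 = €414.54.
At €206.52/mo: 4 payments (last €107.06); total interest €36.62.
Payments saved = 45 − 4 = 41.

41 fewer payments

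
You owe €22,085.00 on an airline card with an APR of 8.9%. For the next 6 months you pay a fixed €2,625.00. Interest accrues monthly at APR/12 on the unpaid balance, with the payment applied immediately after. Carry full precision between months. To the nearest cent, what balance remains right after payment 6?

Monthly rate r = 8.9%/12 = 0.741667% = 0.00741667.
Each month: B ← B·(1+r) − €2,625.00.
Month 1: interest €163.80; balance after payment €19,623.80.
Month 2: interest €145.54; balance after payment €17,144.34.
Month 3: interest €127.15; balance after payment €14,646.49.
Month 4: interest €108.63; balance after payment €12,130.12.
Month 5: interest €89.97; balance after payment €9,595.09.
Month 6: interest €71.16; balance after payment €7,041.25.

€7,041.25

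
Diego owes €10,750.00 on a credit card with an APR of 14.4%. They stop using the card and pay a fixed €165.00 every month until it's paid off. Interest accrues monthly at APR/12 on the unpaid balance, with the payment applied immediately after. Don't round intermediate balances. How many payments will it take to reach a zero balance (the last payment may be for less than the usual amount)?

128 months

Monthly rate r = 14.4%/12 = 1.2% = 0.012.
Recurrence: B ← B·(1+r) − €165.00.
Month 1: interest €129.00; balance after payment €10,714.00.
Month 2: interest €128.57; balance after payment €10,677.57.
Closed form: n = −ln(1 − rB₀/P)/ln(1+r) = −ln(0.21818)/ln(1.012) ≈ 127.629, so the balance reaches zero during payment 128.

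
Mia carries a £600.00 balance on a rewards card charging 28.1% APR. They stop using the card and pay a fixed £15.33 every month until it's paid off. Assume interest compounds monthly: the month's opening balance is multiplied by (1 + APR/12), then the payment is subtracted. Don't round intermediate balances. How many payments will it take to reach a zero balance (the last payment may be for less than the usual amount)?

108 payments

Monthly rate r = 28.1%/12 = 2.34167% = 0.0234167.
Recurrence: B ← B·(1+r) − £15.33.
Month 1: interest £14.05; balance after payment £598.72.
Month 2: interest £14.02; balance after payment £597.41.
Closed form: n = −ln(1 − rB₀/P)/ln(1+r) = −ln(0.083496)/ln(1.02342) ≈ 107.270, so the balance reaches zero during payment 108.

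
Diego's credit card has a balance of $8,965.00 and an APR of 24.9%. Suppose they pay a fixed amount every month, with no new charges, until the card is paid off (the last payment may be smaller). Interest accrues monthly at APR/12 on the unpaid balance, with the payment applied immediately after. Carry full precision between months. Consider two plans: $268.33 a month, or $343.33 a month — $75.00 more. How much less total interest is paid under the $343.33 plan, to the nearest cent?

Monthly rate r = 24.9%/12 = 2.075% = 0.02075.
At $268.33/mo: n = ⌈−ln(1 − rB₀/P)/ln(1+r)⌉ = 58 payments (last $146.03); total interest = total paid − $8,965.00 = $6,475.84.
At $343.33/mo: 39 payments (last $1.13); total interest $4,082.67.
Interest saved = $6,475.84 − $4,082.67 = $2,393.17.

$2,393.17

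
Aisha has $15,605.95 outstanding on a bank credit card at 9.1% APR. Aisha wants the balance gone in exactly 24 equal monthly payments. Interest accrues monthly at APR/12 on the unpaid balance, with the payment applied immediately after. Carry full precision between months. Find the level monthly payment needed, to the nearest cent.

Monthly rate r = 9.1%/12 = 0.758333% = 0.00758333.
Level-payment amortization: P = B₀·r / (1 − (1+r)^(−n)) = 15605.95·0.00758333 / (1 − 1.00758^(−24)).
Denominator 1 − (1+r)^(−24) = 0.1658261.
P = 118.345 / 0.1658261 ≈ 713.67.

$713.67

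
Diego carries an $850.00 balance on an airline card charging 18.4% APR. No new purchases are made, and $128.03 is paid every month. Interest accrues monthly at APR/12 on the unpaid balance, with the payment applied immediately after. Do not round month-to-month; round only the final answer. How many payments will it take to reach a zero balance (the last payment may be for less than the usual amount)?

8 months

Monthly rate r = 18.4%/12 = 1.53333% = 0.0153333.
Recurrence: B ← B·(1+r) − $128.03.
Month 1: interest $13.03; balance after payment $735.00.
Month 2: interest $11.27; balance after payment $618.24.
Closed form: n = −ln(1 − rB₀/P)/ln(1+r) = −ln(0.8982)/ln(1.01533) ≈ 7.055, so the balance reaches zero during payment 8.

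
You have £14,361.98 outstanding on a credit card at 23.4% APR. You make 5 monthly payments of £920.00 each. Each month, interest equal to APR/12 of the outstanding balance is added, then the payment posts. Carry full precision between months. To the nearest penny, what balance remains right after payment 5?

Monthly rate r = 23.4%/12 = 1.95% = 0.0195.
Each month: B ← B·(1+r) − £920.00.
Month 1: interest £280.06; balance after payment £13,722.04.
Month 2: interest £267.58; balance after payment £13,069.62.
Month 3: interest £254.86; balance after payment £12,404.48.
Month 4: interest £241.89; balance after payment £11,726.36.
Month 5: interest £228.66; balance after payment £11,035.03.

£11,035.03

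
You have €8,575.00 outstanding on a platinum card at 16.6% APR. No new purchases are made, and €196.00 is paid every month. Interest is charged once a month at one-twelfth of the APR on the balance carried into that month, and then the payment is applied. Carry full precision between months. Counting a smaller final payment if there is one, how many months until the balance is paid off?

68 payments

Monthly rate r = 16.6%/12 = 1.38333% = 0.0138333.
Recurrence: B ← B·(1+r) − €196.00.
Month 1: interest €118.62; balance after payment €8,497.62.
Month 2: interest €117.55; balance after payment €8,419.17.
Closed form: n = −ln(1 − rB₀/P)/ln(1+r) = −ln(0.39479)/ln(1.01383) ≈ 67.649, so the balance reaches zero during payment 68.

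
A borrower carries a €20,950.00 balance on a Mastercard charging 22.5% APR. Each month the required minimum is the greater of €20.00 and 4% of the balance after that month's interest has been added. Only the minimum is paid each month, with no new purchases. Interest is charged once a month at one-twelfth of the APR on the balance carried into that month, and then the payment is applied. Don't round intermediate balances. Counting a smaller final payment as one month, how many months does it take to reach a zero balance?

Monthly rate r = 22.5%/12 = 1.875% = 0.01875.
While 4% of the post-interest balance exceeds €20.00, each month B ← (B·(1+r))·(1 − 0.04), i.e. B shrinks by the factor (1+r)·0.96 = 0.978.
This holds for months 1–169. Entering month 170 the balance is €488.03; 4% of the post-interest balance is now below €20.00, so the flat €20.00 minimum applies from here.
From month 170 a fixed €20.00 at rate r clears €488.03 in 33 more payments. Total: 169 + 33 = 202 months.

202 months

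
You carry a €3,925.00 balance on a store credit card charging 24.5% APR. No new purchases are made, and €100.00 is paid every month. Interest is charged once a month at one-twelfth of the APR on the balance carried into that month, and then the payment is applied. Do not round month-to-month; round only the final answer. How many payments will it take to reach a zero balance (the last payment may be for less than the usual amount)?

80 payments

Monthly rate r = 24.5%/12 = 2.04167% = 0.0204167.
Recurrence: B ← B·(1+r) − €100.00.
Month 1: interest €80.14; balance after payment €3,905.14.
Month 2: interest €79.73; balance after payment €3,884.87.
Closed form: n = −ln(1 − rB₀/P)/ln(1+r) = −ln(0.19865)/ln(1.02042) ≈ 79.968, so the balance reaches zero during payment 80.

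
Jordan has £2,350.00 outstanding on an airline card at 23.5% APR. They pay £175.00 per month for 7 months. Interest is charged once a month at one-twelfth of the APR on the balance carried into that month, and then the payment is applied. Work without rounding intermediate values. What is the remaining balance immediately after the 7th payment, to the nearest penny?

£1,392.34

Monthly rate r = 23.5%/12 = 1.95833% = 0.0195833.
Each month: B ← B·(1+r) − £175.00.
Month 1: interest £46.02; balance after payment £2,221.02.
Month 2: interest £43.49; balance after payment £2,089.52.
Month 3: interest £40.92; balance after payment £1,955.44.
Month 4: interest £38.29; balance after payment £1,818.73.
Month 5: interest £35.62; balance after payment £1,679.35.
Month 6: interest £32.89; balance after payment £1,537.23.
Month 7: interest £30.10; balance after payment £1,392.34.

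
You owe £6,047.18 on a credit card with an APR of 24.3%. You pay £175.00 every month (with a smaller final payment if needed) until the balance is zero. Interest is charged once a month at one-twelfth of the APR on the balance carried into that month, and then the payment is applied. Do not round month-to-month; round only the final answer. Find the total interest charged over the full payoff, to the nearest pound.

Monthly rate r = 24.3%/12 = 2.025% = 0.02025.
Payoff takes n = ⌈−ln(1 − rB₀/P)/ln(1+r)⌉ = ⌈60.013⌉ = 61 payments; the last is £2.31.
Total paid = 60·£175.00 + £2.31 = £10,502.31.
Total interest = total paid − principal = £10,502.31 − £6,047.18 = £4,455.13.

£4,455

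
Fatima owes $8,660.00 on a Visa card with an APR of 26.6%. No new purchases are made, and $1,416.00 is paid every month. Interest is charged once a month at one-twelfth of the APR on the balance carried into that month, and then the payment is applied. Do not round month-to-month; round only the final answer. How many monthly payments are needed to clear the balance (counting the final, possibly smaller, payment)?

Monthly rate r = 26.6%/12 = 2.21667% = 0.0221667.
Recurrence: B ← B·(1+r) − $1,416.00.
Month 1: interest $191.96; balance after payment $7,435.96.
Month 2: interest $164.83; balance after payment $6,184.79.
Closed form: n = −ln(1 − rB₀/P)/ln(1+r) = −ln(0.86443)/ln(1.02217) ≈ 6.645, so the balance reaches zero during payment 7.

7 months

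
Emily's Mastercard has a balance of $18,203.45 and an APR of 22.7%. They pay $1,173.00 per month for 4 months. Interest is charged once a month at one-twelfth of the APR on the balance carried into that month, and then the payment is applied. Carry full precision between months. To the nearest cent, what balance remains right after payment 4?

$14,793.60

Monthly rate r = 22.7%/12 = 1.89167% = 0.0189167.
Each month: B ← B·(1+r) − $1,173.00.
Month 1: interest $344.35; balance after payment $17,374.80.
Month 2: interest $328.67; balance after payment $16,530.47.
Month 3: interest $312.70; balance after payment $15,670.17.
Month 4: interest $296.43; balance after payment $14,793.60.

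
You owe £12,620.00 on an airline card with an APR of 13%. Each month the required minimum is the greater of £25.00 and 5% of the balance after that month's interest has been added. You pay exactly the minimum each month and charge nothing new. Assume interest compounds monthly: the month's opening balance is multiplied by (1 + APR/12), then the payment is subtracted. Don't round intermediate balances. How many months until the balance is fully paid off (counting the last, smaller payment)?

Monthly rate r = 13%/12 = 1.08333% = 0.0108333.
While 5% of the post-interest balance exceeds £25.00, each month B ← (B·(1+r))·(1 − 0.05), i.e. B shrinks by the factor (1+r)·0.95 = 0.96029.
This holds for months 1–80. Entering month 81 the balance is £493.53; 5% of the post-interest balance is now below £25.00, so the flat £25.00 minimum applies from here.
From month 81 a fixed £25.00 at rate r clears £493.53 in 23 more payments. Total: 80 + 23 = 103 months.

103 months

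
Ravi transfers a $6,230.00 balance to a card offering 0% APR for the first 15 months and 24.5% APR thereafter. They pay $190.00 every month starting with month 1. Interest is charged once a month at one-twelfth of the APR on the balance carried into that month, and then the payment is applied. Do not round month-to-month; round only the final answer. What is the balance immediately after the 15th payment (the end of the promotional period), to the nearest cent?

$3,380.00

Promo months 1–15 at r₀ = 0%/12 = 0; months 16+ at r₁ = 24.5%/12 = 0.0204167.
After month 15 (no interest yet): B = $6,230.00 − 15·$190.00 = $3,380.00.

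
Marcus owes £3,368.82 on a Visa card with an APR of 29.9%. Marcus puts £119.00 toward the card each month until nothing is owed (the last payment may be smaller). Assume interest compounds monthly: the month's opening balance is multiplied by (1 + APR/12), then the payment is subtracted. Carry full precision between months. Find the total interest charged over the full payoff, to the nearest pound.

£2,540

Monthly rate r = 29.9%/12 = 2.49167% = 0.0249167.
Payoff takes n = ⌈−ln(1 − rB₀/P)/ln(1+r)⌉ = ⌈49.654⌉ = 50 payments; the last is £78.19.
Total paid = 49·£119.00 + £78.19 = £5,909.19.
Total interest = total paid − principal = £5,909.19 − £3,368.82 = £2,540.37.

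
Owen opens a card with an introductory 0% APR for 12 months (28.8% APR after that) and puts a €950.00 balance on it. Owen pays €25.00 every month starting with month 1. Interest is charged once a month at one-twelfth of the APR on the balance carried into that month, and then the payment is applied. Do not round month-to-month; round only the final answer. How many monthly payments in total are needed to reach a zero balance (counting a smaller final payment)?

54 months

Promo months 1–12 at r₀ = 0%/12 = 0; months 13+ at r₁ = 28.8%/12 = 0.024.
After month 12 (no interest yet): B = €950.00 − 12·€25.00 = €650.00.
Then at r₁ with €25.00/mo: n₂ = −ln(1 − r₁·B/P)/ln(1+r₁) ≈ 41.24 → 42 more payments.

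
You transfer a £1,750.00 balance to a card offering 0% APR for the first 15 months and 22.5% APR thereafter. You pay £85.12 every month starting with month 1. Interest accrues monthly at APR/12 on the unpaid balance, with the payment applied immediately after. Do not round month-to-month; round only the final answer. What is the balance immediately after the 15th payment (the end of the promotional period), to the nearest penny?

Promo months 1–15 at r₀ = 0%/12 = 0; months 16+ at r₁ = 22.5%/12 = 0.01875.
After month 15 (no interest yet): B = £1,750.00 − 15·£85.12 = £473.20.

£473.20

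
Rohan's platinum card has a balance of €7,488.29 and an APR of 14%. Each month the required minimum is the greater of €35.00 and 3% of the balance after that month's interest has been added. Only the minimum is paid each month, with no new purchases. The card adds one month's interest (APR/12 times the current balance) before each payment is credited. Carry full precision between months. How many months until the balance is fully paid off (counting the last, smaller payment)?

142 months

Monthly rate r = 14%/12 = 1.16667% = 0.0116667.
While 3% of the post-interest balance exceeds €35.00, each month B ← (B·(1+r))·(1 − 0.03), i.e. B shrinks by the factor (1+r)·0.97 = 0.98132.
This holds for months 1–100. Entering month 101 the balance is €1,135.80; 3% of the post-interest balance is now below €35.00, so the flat €35.00 minimum applies from here.
From month 101 a fixed €35.00 at rate r clears €1,135.80 in 42 more payments. Total: 100 + 42 = 142 months.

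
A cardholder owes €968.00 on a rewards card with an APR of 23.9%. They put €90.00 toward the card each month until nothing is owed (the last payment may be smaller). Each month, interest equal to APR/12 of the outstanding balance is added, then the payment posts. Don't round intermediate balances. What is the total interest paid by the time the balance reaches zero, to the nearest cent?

Monthly rate r = 23.9%/12 = 1.99167% = 0.0199167.
Payoff takes n = ⌈−ln(1 − rB₀/P)/ln(1+r)⌉ = ⌈12.224⌉ = 13 payments; the last is €20.33.
Total paid = 12·€90.00 + €20.33 = €1,100.33.
Total interest = total paid − principal = €1,100.33 − €968.00 = €132.33.

€132.33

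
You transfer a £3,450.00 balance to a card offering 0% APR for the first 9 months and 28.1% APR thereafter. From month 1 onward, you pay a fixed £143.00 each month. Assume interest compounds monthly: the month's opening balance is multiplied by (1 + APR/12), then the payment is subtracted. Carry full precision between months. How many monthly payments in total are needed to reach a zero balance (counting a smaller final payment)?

Promo months 1–9 at r₀ = 0%/12 = 0; months 10+ at r₁ = 28.1%/12 = 0.0234167.
After month 9 (no interest yet): B = £3,450.00 − 9·£143.00 = £2,163.00.
Then at r₁ with £143.00/mo: n₂ = −ln(1 − r₁·B/P)/ln(1+r₁) ≈ 18.89 → 19 more payments.

28 months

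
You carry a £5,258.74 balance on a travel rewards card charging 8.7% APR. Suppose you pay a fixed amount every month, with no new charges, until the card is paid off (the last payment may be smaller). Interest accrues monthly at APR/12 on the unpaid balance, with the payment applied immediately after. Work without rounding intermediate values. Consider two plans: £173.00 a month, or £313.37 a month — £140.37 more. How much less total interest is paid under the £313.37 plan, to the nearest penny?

Monthly rate r = 8.7%/12 = 0.725% = 0.00725.
At £173.00/mo: n = ⌈−ln(1 − rB₀/P)/ln(1+r)⌉ = 35 payments (last £80.12); total interest = total paid − £5,258.74 = £703.38.
At £313.37/mo: 18 payments (last £300.27); total interest £368.82.
Interest saved = £703.38 − £368.82 = £334.56.

£334.56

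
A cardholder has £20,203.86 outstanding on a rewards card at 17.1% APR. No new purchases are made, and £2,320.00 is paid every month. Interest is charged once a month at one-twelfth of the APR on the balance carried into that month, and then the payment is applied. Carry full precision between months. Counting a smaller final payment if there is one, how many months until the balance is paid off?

Monthly rate r = 17.1%/12 = 1.425% = 0.01425.
Recurrence: B ← B·(1+r) − £2,320.00.
Month 1: interest £287.91; balance after payment £18,171.77.
Month 2: interest £258.95; balance after payment £16,110.71.
Closed form: n = −ln(1 − rB₀/P)/ln(1+r) = −ln(0.8759)/ln(1.01425) ≈ 9.364, so the balance reaches zero during payment 10.

10 months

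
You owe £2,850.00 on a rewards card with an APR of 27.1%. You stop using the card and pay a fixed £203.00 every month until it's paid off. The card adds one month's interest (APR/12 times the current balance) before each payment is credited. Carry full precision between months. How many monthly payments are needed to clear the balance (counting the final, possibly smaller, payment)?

Monthly rate r = 27.1%/12 = 2.25833% = 0.0225833.
Recurrence: B ← B·(1+r) − £203.00.
Month 1: interest £64.36; balance after payment £2,711.36.
Month 2: interest £61.23; balance after payment £2,569.59.
Closed form: n = −ln(1 − rB₀/P)/ln(1+r) = −ln(0.68294)/ln(1.02258) ≈ 17.076, so the balance reaches zero during payment 18.

18 months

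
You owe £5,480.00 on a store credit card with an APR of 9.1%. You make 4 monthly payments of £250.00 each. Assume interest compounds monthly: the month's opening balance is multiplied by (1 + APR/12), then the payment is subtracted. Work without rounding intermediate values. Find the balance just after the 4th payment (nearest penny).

Monthly rate r = 9.1%/12 = 0.758333% = 0.00758333.
Each month: B ← B·(1+r) − £250.00.
Month 1: interest £41.56; balance after payment £5,271.56.
Month 2: interest £39.98; balance after payment £5,061.53.
Month 3: interest £38.38; balance after payment £4,849.92.
Month 4: interest £36.78; balance after payment £4,636.69.

£4,636.69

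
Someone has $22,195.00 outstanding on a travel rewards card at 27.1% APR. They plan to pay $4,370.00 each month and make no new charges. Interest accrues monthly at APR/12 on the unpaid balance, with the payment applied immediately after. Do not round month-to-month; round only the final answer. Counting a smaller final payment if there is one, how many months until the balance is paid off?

Monthly rate r = 27.1%/12 = 2.25833% = 0.0225833.
Recurrence: B ← B·(1+r) − $4,370.00.
Month 1: interest $501.24; balance after payment $18,326.24.
Month 2: interest $413.87; balance after payment $14,370.10.
Month 3: interest $324.52; balance after payment $10,324.63.
Month 4: interest $233.16; balance after payment $6,187.79.
Month 5: interest $139.74; balance after payment $1,957.54.
Month 6: interest $44.21; balance after payment $0.00.

6 payments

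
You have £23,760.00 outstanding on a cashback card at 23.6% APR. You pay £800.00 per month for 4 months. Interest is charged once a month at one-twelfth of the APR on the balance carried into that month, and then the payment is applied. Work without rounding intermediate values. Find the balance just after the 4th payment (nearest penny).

Monthly rate r = 23.6%/12 = 1.96667% = 0.0196667.
Each month: B ← B·(1+r) − £800.00.
Month 1: interest £467.28; balance after payment £23,427.28.
Month 2: interest £460.74; balance after payment £23,088.02.
Month 3: interest £454.06; balance after payment £22,742.08.
Month 4: interest £447.26; balance after payment £22,389.34.

£22,389.34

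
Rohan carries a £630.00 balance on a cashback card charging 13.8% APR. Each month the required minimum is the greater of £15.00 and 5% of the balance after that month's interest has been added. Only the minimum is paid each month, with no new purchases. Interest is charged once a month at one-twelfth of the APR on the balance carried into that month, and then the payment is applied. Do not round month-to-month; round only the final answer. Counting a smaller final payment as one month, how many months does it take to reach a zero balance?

42 months

Monthly rate r = 13.8%/12 = 1.15% = 0.0115.
While 5% of the post-interest balance exceeds £15.00, each month B ← (B·(1+r))·(1 − 0.05), i.e. B shrinks by the factor (1+r)·0.95 = 0.96093.
This holds for months 1–19. Entering month 20 the balance is £295.42; 5% of the post-interest balance is now below £15.00, so the flat £15.00 minimum applies from here.
From month 20 a fixed £15.00 at rate r clears £295.42 in 23 more payments. Total: 19 + 23 = 42 months.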